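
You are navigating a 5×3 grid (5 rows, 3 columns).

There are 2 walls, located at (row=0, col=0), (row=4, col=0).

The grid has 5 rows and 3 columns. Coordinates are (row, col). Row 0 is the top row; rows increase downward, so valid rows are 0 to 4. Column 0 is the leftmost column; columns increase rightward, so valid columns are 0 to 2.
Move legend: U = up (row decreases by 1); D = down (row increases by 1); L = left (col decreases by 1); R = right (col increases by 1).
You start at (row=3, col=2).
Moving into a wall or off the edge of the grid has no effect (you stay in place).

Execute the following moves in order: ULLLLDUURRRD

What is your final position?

Start: (row=3, col=2)
  U (up): (row=3, col=2) -> (row=2, col=2)
  L (left): (row=2, col=2) -> (row=2, col=1)
  L (left): (row=2, col=1) -> (row=2, col=0)
  L (left): blocked, stay at (row=2, col=0)
  L (left): blocked, stay at (row=2, col=0)
  D (down): (row=2, col=0) -> (row=3, col=0)
  U (up): (row=3, col=0) -> (row=2, col=0)
  U (up): (row=2, col=0) -> (row=1, col=0)
  R (right): (row=1, col=0) -> (row=1, col=1)
  R (right): (row=1, col=1) -> (row=1, col=2)
  R (right): blocked, stay at (row=1, col=2)
  D (down): (row=1, col=2) -> (row=2, col=2)
Final: (row=2, col=2)

Answer: Final position: (row=2, col=2)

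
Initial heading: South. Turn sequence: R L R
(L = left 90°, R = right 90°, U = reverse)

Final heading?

Start: South
  R (right (90° clockwise)) -> West
  L (left (90° counter-clockwise)) -> South
  R (right (90° clockwise)) -> West
Final: West

Answer: Final heading: West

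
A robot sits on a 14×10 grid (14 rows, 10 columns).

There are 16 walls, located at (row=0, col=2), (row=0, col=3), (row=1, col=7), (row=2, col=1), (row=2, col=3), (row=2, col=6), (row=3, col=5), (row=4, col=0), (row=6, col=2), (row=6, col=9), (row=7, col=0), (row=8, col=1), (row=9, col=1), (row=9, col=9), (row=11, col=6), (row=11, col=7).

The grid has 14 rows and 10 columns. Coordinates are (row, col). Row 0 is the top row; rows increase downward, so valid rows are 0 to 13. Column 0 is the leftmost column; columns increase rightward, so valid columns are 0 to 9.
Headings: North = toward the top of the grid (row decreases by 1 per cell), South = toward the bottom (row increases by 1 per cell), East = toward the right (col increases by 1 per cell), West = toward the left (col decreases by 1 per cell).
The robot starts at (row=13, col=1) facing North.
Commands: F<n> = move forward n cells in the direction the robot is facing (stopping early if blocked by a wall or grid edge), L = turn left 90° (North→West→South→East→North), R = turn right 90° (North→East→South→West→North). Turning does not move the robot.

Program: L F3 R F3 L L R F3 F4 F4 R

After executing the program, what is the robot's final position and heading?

Start: (row=13, col=1), facing North
  L: turn left, now facing West
  F3: move forward 1/3 (blocked), now at (row=13, col=0)
  R: turn right, now facing North
  F3: move forward 3, now at (row=10, col=0)
  L: turn left, now facing West
  L: turn left, now facing South
  R: turn right, now facing West
  F3: move forward 0/3 (blocked), now at (row=10, col=0)
  F4: move forward 0/4 (blocked), now at (row=10, col=0)
  F4: move forward 0/4 (blocked), now at (row=10, col=0)
  R: turn right, now facing North
Final: (row=10, col=0), facing North

Answer: Final position: (row=10, col=0), facing North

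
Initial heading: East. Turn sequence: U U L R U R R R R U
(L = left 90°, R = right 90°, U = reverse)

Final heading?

Start: East
  U (U-turn (180°)) -> West
  U (U-turn (180°)) -> East
  L (left (90° counter-clockwise)) -> North
  R (right (90° clockwise)) -> East
  U (U-turn (180°)) -> West
  R (right (90° clockwise)) -> North
  R (right (90° clockwise)) -> East
  R (right (90° clockwise)) -> South
  R (right (90° clockwise)) -> West
  U (U-turn (180°)) -> East
Final: East

Answer: Final heading: East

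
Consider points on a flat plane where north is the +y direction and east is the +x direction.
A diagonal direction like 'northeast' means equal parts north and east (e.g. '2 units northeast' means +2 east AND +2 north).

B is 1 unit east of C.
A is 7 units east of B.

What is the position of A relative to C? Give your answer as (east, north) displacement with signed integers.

Answer: A is at (east=8, north=0) relative to C.

Derivation:
Place C at the origin (east=0, north=0).
  B is 1 unit east of C: delta (east=+1, north=+0); B at (east=1, north=0).
  A is 7 units east of B: delta (east=+7, north=+0); A at (east=8, north=0).
Therefore A relative to C: (east=8, north=0).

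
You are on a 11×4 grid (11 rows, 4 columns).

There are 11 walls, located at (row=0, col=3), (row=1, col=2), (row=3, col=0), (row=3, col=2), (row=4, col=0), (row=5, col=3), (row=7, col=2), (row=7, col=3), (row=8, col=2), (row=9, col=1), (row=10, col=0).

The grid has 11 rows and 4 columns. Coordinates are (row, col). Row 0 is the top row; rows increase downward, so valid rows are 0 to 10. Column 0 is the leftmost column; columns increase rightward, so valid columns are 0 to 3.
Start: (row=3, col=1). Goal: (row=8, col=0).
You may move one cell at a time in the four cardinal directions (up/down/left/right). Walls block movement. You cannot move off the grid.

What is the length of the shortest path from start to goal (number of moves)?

Answer: Shortest path length: 6

Derivation:
BFS from (row=3, col=1) until reaching (row=8, col=0):
  Distance 0: (row=3, col=1)
  Distance 1: (row=2, col=1), (row=4, col=1)
  Distance 2: (row=1, col=1), (row=2, col=0), (row=2, col=2), (row=4, col=2), (row=5, col=1)
  Distance 3: (row=0, col=1), (row=1, col=0), (row=2, col=3), (row=4, col=3), (row=5, col=0), (row=5, col=2), (row=6, col=1)
  Distance 4: (row=0, col=0), (row=0, col=2), (row=1, col=3), (row=3, col=3), (row=6, col=0), (row=6, col=2), (row=7, col=1)
  Distance 5: (row=6, col=3), (row=7, col=0), (row=8, col=1)
  Distance 6: (row=8, col=0)  <- goal reached here
One shortest path (6 moves): (row=3, col=1) -> (row=4, col=1) -> (row=5, col=1) -> (row=5, col=0) -> (row=6, col=0) -> (row=7, col=0) -> (row=8, col=0)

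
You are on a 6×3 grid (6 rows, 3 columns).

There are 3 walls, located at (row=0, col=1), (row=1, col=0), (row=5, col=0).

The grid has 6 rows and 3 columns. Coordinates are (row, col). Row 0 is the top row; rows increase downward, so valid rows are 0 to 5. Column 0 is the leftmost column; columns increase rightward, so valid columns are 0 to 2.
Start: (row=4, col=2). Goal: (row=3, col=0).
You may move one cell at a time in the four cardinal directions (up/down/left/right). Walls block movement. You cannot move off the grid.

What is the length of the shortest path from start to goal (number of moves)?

BFS from (row=4, col=2) until reaching (row=3, col=0):
  Distance 0: (row=4, col=2)
  Distance 1: (row=3, col=2), (row=4, col=1), (row=5, col=2)
  Distance 2: (row=2, col=2), (row=3, col=1), (row=4, col=0), (row=5, col=1)
  Distance 3: (row=1, col=2), (row=2, col=1), (row=3, col=0)  <- goal reached here
One shortest path (3 moves): (row=4, col=2) -> (row=4, col=1) -> (row=4, col=0) -> (row=3, col=0)

Answer: Shortest path length: 3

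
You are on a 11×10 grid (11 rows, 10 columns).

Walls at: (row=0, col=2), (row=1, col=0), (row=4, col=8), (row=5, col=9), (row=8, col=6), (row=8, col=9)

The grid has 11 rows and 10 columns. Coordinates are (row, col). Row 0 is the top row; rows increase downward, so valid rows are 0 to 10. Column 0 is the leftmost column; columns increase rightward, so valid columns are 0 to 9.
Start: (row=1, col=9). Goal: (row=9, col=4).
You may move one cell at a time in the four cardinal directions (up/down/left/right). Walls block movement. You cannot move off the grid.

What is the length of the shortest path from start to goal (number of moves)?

Answer: Shortest path length: 13

Derivation:
BFS from (row=1, col=9) until reaching (row=9, col=4):
  Distance 0: (row=1, col=9)
  Distance 1: (row=0, col=9), (row=1, col=8), (row=2, col=9)
  Distance 2: (row=0, col=8), (row=1, col=7), (row=2, col=8), (row=3, col=9)
  Distance 3: (row=0, col=7), (row=1, col=6), (row=2, col=7), (row=3, col=8), (row=4, col=9)
  Distance 4: (row=0, col=6), (row=1, col=5), (row=2, col=6), (row=3, col=7)
  Distance 5: (row=0, col=5), (row=1, col=4), (row=2, col=5), (row=3, col=6), (row=4, col=7)
  Distance 6: (row=0, col=4), (row=1, col=3), (row=2, col=4), (row=3, col=5), (row=4, col=6), (row=5, col=7)
  Distance 7: (row=0, col=3), (row=1, col=2), (row=2, col=3), (row=3, col=4), (row=4, col=5), (row=5, col=6), (row=5, col=8), (row=6, col=7)
  Distance 8: (row=1, col=1), (row=2, col=2), (row=3, col=3), (row=4, col=4), (row=5, col=5), (row=6, col=6), (row=6, col=8), (row=7, col=7)
  Distance 9: (row=0, col=1), (row=2, col=1), (row=3, col=2), (row=4, col=3), (row=5, col=4), (row=6, col=5), (row=6, col=9), (row=7, col=6), (row=7, col=8), (row=8, col=7)
  Distance 10: (row=0, col=0), (row=2, col=0), (row=3, col=1), (row=4, col=2), (row=5, col=3), (row=6, col=4), (row=7, col=5), (row=7, col=9), (row=8, col=8), (row=9, col=7)
  Distance 11: (row=3, col=0), (row=4, col=1), (row=5, col=2), (row=6, col=3), (row=7, col=4), (row=8, col=5), (row=9, col=6), (row=9, col=8), (row=10, col=7)
  Distance 12: (row=4, col=0), (row=5, col=1), (row=6, col=2), (row=7, col=3), (row=8, col=4), (row=9, col=5), (row=9, col=9), (row=10, col=6), (row=10, col=8)
  Distance 13: (row=5, col=0), (row=6, col=1), (row=7, col=2), (row=8, col=3), (row=9, col=4), (row=10, col=5), (row=10, col=9)  <- goal reached here
One shortest path (13 moves): (row=1, col=9) -> (row=1, col=8) -> (row=1, col=7) -> (row=1, col=6) -> (row=1, col=5) -> (row=1, col=4) -> (row=2, col=4) -> (row=3, col=4) -> (row=4, col=4) -> (row=5, col=4) -> (row=6, col=4) -> (row=7, col=4) -> (row=8, col=4) -> (row=9, col=4)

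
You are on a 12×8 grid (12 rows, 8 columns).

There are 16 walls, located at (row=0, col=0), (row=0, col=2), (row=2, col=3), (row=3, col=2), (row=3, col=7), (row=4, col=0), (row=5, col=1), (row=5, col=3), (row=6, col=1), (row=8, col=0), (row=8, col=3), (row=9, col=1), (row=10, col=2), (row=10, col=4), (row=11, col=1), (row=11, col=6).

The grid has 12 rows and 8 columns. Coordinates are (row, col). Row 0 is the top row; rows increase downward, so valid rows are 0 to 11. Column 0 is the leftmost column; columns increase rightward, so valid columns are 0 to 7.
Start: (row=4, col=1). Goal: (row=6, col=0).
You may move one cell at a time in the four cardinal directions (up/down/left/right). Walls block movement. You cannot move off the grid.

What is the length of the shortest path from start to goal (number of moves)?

BFS from (row=4, col=1) until reaching (row=6, col=0):
  Distance 0: (row=4, col=1)
  Distance 1: (row=3, col=1), (row=4, col=2)
  Distance 2: (row=2, col=1), (row=3, col=0), (row=4, col=3), (row=5, col=2)
  Distance 3: (row=1, col=1), (row=2, col=0), (row=2, col=2), (row=3, col=3), (row=4, col=4), (row=6, col=2)
  Distance 4: (row=0, col=1), (row=1, col=0), (row=1, col=2), (row=3, col=4), (row=4, col=5), (row=5, col=4), (row=6, col=3), (row=7, col=2)
  Distance 5: (row=1, col=3), (row=2, col=4), (row=3, col=5), (row=4, col=6), (row=5, col=5), (row=6, col=4), (row=7, col=1), (row=7, col=3), (row=8, col=2)
  Distance 6: (row=0, col=3), (row=1, col=4), (row=2, col=5), (row=3, col=6), (row=4, col=7), (row=5, col=6), (row=6, col=5), (row=7, col=0), (row=7, col=4), (row=8, col=1), (row=9, col=2)
  Distance 7: (row=0, col=4), (row=1, col=5), (row=2, col=6), (row=5, col=7), (row=6, col=0), (row=6, col=6), (row=7, col=5), (row=8, col=4), (row=9, col=3)  <- goal reached here
One shortest path (7 moves): (row=4, col=1) -> (row=4, col=2) -> (row=5, col=2) -> (row=6, col=2) -> (row=7, col=2) -> (row=7, col=1) -> (row=7, col=0) -> (row=6, col=0)

Answer: Shortest path length: 7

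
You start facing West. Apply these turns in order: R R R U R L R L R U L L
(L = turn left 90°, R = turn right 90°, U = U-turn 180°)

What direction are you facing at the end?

Answer: Final heading: East

Derivation:
Start: West
  R (right (90° clockwise)) -> North
  R (right (90° clockwise)) -> East
  R (right (90° clockwise)) -> South
  U (U-turn (180°)) -> North
  R (right (90° clockwise)) -> East
  L (left (90° counter-clockwise)) -> North
  R (right (90° clockwise)) -> East
  L (left (90° counter-clockwise)) -> North
  R (right (90° clockwise)) -> East
  U (U-turn (180°)) -> West
  L (left (90° counter-clockwise)) -> South
  L (left (90° counter-clockwise)) -> East
Final: East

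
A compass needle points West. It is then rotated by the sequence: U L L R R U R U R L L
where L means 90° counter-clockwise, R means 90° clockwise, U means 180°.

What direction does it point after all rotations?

Start: West
  U (U-turn (180°)) -> East
  L (left (90° counter-clockwise)) -> North
  L (left (90° counter-clockwise)) -> West
  R (right (90° clockwise)) -> North
  R (right (90° clockwise)) -> East
  U (U-turn (180°)) -> West
  R (right (90° clockwise)) -> North
  U (U-turn (180°)) -> South
  R (right (90° clockwise)) -> West
  L (left (90° counter-clockwise)) -> South
  L (left (90° counter-clockwise)) -> East
Final: East

Answer: Final heading: East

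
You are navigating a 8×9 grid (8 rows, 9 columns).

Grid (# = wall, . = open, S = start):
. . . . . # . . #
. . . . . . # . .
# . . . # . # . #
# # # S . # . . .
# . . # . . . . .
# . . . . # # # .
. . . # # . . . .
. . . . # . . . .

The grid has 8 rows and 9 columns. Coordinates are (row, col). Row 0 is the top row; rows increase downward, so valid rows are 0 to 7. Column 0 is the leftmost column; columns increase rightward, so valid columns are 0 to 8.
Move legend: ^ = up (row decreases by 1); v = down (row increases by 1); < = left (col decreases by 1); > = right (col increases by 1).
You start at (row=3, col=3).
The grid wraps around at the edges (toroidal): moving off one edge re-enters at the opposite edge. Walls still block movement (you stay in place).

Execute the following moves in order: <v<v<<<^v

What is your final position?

Answer: Final position: (row=3, col=3)

Derivation:
Start: (row=3, col=3)
  < (left): blocked, stay at (row=3, col=3)
  v (down): blocked, stay at (row=3, col=3)
  < (left): blocked, stay at (row=3, col=3)
  v (down): blocked, stay at (row=3, col=3)
  [×3]< (left): blocked, stay at (row=3, col=3)
  ^ (up): (row=3, col=3) -> (row=2, col=3)
  v (down): (row=2, col=3) -> (row=3, col=3)
Final: (row=3, col=3)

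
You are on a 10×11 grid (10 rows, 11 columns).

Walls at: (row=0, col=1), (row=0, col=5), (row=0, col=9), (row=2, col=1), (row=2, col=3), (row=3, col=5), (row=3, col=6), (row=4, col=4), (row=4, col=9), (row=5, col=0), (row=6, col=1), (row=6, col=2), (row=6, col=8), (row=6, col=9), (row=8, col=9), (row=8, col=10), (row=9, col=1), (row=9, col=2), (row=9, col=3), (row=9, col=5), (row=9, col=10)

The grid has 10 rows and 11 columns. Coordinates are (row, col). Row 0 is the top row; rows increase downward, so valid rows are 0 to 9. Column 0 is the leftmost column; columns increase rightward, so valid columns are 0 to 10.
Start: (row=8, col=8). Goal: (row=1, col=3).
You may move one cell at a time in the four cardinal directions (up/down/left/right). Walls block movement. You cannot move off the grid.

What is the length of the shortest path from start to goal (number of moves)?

Answer: Shortest path length: 12

Derivation:
BFS from (row=8, col=8) until reaching (row=1, col=3):
  Distance 0: (row=8, col=8)
  Distance 1: (row=7, col=8), (row=8, col=7), (row=9, col=8)
  Distance 2: (row=7, col=7), (row=7, col=9), (row=8, col=6), (row=9, col=7), (row=9, col=9)
  Distance 3: (row=6, col=7), (row=7, col=6), (row=7, col=10), (row=8, col=5), (row=9, col=6)
  Distance 4: (row=5, col=7), (row=6, col=6), (row=6, col=10), (row=7, col=5), (row=8, col=4)
  Distance 5: (row=4, col=7), (row=5, col=6), (row=5, col=8), (row=5, col=10), (row=6, col=5), (row=7, col=4), (row=8, col=3), (row=9, col=4)
  Distance 6: (row=3, col=7), (row=4, col=6), (row=4, col=8), (row=4, col=10), (row=5, col=5), (row=5, col=9), (row=6, col=4), (row=7, col=3), (row=8, col=2)
  Distance 7: (row=2, col=7), (row=3, col=8), (row=3, col=10), (row=4, col=5), (row=5, col=4), (row=6, col=3), (row=7, col=2), (row=8, col=1)
  Distance 8: (row=1, col=7), (row=2, col=6), (row=2, col=8), (row=2, col=10), (row=3, col=9), (row=5, col=3), (row=7, col=1), (row=8, col=0)
  Distance 9: (row=0, col=7), (row=1, col=6), (row=1, col=8), (row=1, col=10), (row=2, col=5), (row=2, col=9), (row=4, col=3), (row=5, col=2), (row=7, col=0), (row=9, col=0)
  Distance 10: (row=0, col=6), (row=0, col=8), (row=0, col=10), (row=1, col=5), (row=1, col=9), (row=2, col=4), (row=3, col=3), (row=4, col=2), (row=5, col=1), (row=6, col=0)
  Distance 11: (row=1, col=4), (row=3, col=2), (row=3, col=4), (row=4, col=1)
  Distance 12: (row=0, col=4), (row=1, col=3), (row=2, col=2), (row=3, col=1), (row=4, col=0)  <- goal reached here
One shortest path (12 moves): (row=8, col=8) -> (row=8, col=7) -> (row=7, col=7) -> (row=6, col=7) -> (row=5, col=7) -> (row=4, col=7) -> (row=3, col=7) -> (row=2, col=7) -> (row=2, col=6) -> (row=2, col=5) -> (row=2, col=4) -> (row=1, col=4) -> (row=1, col=3)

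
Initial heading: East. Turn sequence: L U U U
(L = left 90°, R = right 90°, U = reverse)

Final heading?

Start: East
  L (left (90° counter-clockwise)) -> North
  U (U-turn (180°)) -> South
  U (U-turn (180°)) -> North
  U (U-turn (180°)) -> South
Final: South

Answer: Final heading: South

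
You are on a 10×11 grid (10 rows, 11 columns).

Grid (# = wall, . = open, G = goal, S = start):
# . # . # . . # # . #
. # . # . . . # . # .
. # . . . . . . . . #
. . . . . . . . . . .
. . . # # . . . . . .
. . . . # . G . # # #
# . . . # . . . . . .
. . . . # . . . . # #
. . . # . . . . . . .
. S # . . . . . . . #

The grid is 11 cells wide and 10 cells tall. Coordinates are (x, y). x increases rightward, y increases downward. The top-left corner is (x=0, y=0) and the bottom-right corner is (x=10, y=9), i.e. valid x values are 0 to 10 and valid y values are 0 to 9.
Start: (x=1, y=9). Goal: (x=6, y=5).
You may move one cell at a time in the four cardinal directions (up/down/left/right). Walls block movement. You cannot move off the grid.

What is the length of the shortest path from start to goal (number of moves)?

Answer: Shortest path length: 13

Derivation:
BFS from (x=1, y=9) until reaching (x=6, y=5):
  Distance 0: (x=1, y=9)
  Distance 1: (x=1, y=8), (x=0, y=9)
  Distance 2: (x=1, y=7), (x=0, y=8), (x=2, y=8)
  Distance 3: (x=1, y=6), (x=0, y=7), (x=2, y=7)
  Distance 4: (x=1, y=5), (x=2, y=6), (x=3, y=7)
  Distance 5: (x=1, y=4), (x=0, y=5), (x=2, y=5), (x=3, y=6)
  Distance 6: (x=1, y=3), (x=0, y=4), (x=2, y=4), (x=3, y=5)
  Distance 7: (x=0, y=3), (x=2, y=3)
  Distance 8: (x=0, y=2), (x=2, y=2), (x=3, y=3)
  Distance 9: (x=0, y=1), (x=2, y=1), (x=3, y=2), (x=4, y=3)
  Distance 10: (x=4, y=2), (x=5, y=3)
  Distance 11: (x=4, y=1), (x=5, y=2), (x=6, y=3), (x=5, y=4)
  Distance 12: (x=5, y=1), (x=6, y=2), (x=7, y=3), (x=6, y=4), (x=5, y=5)
  Distance 13: (x=5, y=0), (x=6, y=1), (x=7, y=2), (x=8, y=3), (x=7, y=4), (x=6, y=5), (x=5, y=6)  <- goal reached here
One shortest path (13 moves): (x=1, y=9) -> (x=1, y=8) -> (x=2, y=8) -> (x=2, y=7) -> (x=2, y=6) -> (x=2, y=5) -> (x=2, y=4) -> (x=2, y=3) -> (x=3, y=3) -> (x=4, y=3) -> (x=5, y=3) -> (x=6, y=3) -> (x=6, y=4) -> (x=6, y=5)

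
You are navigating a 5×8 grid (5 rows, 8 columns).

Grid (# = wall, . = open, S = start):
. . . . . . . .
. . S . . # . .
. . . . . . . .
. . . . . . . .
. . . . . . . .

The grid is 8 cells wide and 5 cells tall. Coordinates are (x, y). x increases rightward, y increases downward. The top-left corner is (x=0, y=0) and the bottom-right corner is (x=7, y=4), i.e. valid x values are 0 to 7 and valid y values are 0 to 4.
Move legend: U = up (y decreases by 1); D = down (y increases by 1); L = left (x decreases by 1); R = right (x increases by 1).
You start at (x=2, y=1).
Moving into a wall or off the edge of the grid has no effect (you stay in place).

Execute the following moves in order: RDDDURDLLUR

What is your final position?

Answer: Final position: (x=3, y=3)

Derivation:
Start: (x=2, y=1)
  R (right): (x=2, y=1) -> (x=3, y=1)
  D (down): (x=3, y=1) -> (x=3, y=2)
  D (down): (x=3, y=2) -> (x=3, y=3)
  D (down): (x=3, y=3) -> (x=3, y=4)
  U (up): (x=3, y=4) -> (x=3, y=3)
  R (right): (x=3, y=3) -> (x=4, y=3)
  D (down): (x=4, y=3) -> (x=4, y=4)
  L (left): (x=4, y=4) -> (x=3, y=4)
  L (left): (x=3, y=4) -> (x=2, y=4)
  U (up): (x=2, y=4) -> (x=2, y=3)
  R (right): (x=2, y=3) -> (x=3, y=3)
Final: (x=3, y=3)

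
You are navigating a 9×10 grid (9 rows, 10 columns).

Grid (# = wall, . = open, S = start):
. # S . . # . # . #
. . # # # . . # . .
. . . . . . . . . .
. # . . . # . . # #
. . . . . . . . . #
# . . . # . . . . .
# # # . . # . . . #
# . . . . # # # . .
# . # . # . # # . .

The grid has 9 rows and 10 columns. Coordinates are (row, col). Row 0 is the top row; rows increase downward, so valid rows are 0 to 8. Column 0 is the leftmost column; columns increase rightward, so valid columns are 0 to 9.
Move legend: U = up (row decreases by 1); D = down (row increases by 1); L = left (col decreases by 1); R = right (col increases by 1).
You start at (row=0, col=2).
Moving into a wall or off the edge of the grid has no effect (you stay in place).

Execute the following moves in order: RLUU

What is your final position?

Start: (row=0, col=2)
  R (right): (row=0, col=2) -> (row=0, col=3)
  L (left): (row=0, col=3) -> (row=0, col=2)
  U (up): blocked, stay at (row=0, col=2)
  U (up): blocked, stay at (row=0, col=2)
Final: (row=0, col=2)

Answer: Final position: (row=0, col=2)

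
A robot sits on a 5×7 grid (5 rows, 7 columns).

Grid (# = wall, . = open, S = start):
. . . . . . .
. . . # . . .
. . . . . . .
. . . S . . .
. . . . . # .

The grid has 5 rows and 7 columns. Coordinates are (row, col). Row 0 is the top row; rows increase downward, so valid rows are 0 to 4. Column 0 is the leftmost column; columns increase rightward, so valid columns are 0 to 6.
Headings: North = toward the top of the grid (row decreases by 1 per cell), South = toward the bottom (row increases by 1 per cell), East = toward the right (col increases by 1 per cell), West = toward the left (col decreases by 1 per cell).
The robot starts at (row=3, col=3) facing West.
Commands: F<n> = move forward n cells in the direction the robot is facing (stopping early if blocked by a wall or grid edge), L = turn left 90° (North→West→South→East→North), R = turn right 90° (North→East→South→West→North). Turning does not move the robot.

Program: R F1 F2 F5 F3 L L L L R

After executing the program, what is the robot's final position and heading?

Start: (row=3, col=3), facing West
  R: turn right, now facing North
  F1: move forward 1, now at (row=2, col=3)
  F2: move forward 0/2 (blocked), now at (row=2, col=3)
  F5: move forward 0/5 (blocked), now at (row=2, col=3)
  F3: move forward 0/3 (blocked), now at (row=2, col=3)
  L: turn left, now facing West
  L: turn left, now facing South
  L: turn left, now facing East
  L: turn left, now facing North
  R: turn right, now facing East
Final: (row=2, col=3), facing East

Answer: Final position: (row=2, col=3), facing East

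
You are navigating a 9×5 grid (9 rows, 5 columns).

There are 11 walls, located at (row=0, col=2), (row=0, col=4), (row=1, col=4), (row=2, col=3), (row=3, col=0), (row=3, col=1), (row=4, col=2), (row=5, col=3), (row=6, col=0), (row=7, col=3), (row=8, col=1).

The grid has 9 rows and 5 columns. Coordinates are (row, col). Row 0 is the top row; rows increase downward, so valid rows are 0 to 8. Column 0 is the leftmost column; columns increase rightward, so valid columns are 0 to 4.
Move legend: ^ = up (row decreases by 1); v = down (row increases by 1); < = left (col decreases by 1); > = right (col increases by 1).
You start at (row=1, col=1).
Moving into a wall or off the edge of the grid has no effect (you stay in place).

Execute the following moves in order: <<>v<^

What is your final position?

Answer: Final position: (row=1, col=0)

Derivation:
Start: (row=1, col=1)
  < (left): (row=1, col=1) -> (row=1, col=0)
  < (left): blocked, stay at (row=1, col=0)
  > (right): (row=1, col=0) -> (row=1, col=1)
  v (down): (row=1, col=1) -> (row=2, col=1)
  < (left): (row=2, col=1) -> (row=2, col=0)
  ^ (up): (row=2, col=0) -> (row=1, col=0)
Final: (row=1, col=0)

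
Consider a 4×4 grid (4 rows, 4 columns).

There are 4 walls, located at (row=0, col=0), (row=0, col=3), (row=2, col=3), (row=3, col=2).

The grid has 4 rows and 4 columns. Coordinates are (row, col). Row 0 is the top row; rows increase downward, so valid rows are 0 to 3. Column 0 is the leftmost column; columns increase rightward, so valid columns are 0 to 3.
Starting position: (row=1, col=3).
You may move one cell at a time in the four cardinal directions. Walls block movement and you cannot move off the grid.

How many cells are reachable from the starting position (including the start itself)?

BFS flood-fill from (row=1, col=3):
  Distance 0: (row=1, col=3)
  Distance 1: (row=1, col=2)
  Distance 2: (row=0, col=2), (row=1, col=1), (row=2, col=2)
  Distance 3: (row=0, col=1), (row=1, col=0), (row=2, col=1)
  Distance 4: (row=2, col=0), (row=3, col=1)
  Distance 5: (row=3, col=0)
Total reachable: 11 (grid has 12 open cells total)

Answer: Reachable cells: 11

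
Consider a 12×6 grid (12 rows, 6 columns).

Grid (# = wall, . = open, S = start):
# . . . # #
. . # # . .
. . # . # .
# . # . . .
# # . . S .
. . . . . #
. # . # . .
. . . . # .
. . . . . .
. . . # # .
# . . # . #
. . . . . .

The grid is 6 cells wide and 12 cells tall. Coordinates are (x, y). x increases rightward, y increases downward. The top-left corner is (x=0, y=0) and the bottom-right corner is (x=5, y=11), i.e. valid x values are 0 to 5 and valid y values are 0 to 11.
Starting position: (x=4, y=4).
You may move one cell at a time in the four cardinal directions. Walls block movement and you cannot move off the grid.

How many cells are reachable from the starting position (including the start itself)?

BFS flood-fill from (x=4, y=4):
  Distance 0: (x=4, y=4)
  Distance 1: (x=4, y=3), (x=3, y=4), (x=5, y=4), (x=4, y=5)
  Distance 2: (x=3, y=3), (x=5, y=3), (x=2, y=4), (x=3, y=5), (x=4, y=6)
  Distance 3: (x=3, y=2), (x=5, y=2), (x=2, y=5), (x=5, y=6)
  Distance 4: (x=5, y=1), (x=1, y=5), (x=2, y=6), (x=5, y=7)
  Distance 5: (x=4, y=1), (x=0, y=5), (x=2, y=7), (x=5, y=8)
  Distance 6: (x=0, y=6), (x=1, y=7), (x=3, y=7), (x=2, y=8), (x=4, y=8), (x=5, y=9)
  Distance 7: (x=0, y=7), (x=1, y=8), (x=3, y=8), (x=2, y=9)
  Distance 8: (x=0, y=8), (x=1, y=9), (x=2, y=10)
  Distance 9: (x=0, y=9), (x=1, y=10), (x=2, y=11)
  Distance 10: (x=1, y=11), (x=3, y=11)
  Distance 11: (x=0, y=11), (x=4, y=11)
  Distance 12: (x=4, y=10), (x=5, y=11)
Total reachable: 44 (grid has 52 open cells total)

Answer: Reachable cells: 44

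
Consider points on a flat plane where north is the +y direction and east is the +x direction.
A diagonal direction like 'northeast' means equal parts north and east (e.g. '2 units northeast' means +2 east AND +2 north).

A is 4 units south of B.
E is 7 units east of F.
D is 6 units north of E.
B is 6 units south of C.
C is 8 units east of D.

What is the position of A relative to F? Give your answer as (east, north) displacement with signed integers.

Answer: A is at (east=15, north=-4) relative to F.

Derivation:
Place F at the origin (east=0, north=0).
  E is 7 units east of F: delta (east=+7, north=+0); E at (east=7, north=0).
  D is 6 units north of E: delta (east=+0, north=+6); D at (east=7, north=6).
  C is 8 units east of D: delta (east=+8, north=+0); C at (east=15, north=6).
  B is 6 units south of C: delta (east=+0, north=-6); B at (east=15, north=0).
  A is 4 units south of B: delta (east=+0, north=-4); A at (east=15, north=-4).
Therefore A relative to F: (east=15, north=-4).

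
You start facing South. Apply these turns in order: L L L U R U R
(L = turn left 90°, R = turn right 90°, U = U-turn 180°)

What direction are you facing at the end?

Answer: Final heading: East

Derivation:
Start: South
  L (left (90° counter-clockwise)) -> East
  L (left (90° counter-clockwise)) -> North
  L (left (90° counter-clockwise)) -> West
  U (U-turn (180°)) -> East
  R (right (90° clockwise)) -> South
  U (U-turn (180°)) -> North
  R (right (90° clockwise)) -> East
Final: East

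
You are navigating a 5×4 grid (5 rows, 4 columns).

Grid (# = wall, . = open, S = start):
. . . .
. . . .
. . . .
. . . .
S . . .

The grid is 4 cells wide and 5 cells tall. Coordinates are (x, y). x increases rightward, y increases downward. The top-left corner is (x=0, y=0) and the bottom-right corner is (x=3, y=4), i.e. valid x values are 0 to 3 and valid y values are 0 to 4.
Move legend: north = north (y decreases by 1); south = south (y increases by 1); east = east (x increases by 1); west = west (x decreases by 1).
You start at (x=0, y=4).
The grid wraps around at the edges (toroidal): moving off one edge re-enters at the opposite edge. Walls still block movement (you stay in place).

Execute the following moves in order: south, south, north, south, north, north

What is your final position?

Answer: Final position: (x=0, y=4)

Derivation:
Start: (x=0, y=4)
  south (south): (x=0, y=4) -> (x=0, y=0)
  south (south): (x=0, y=0) -> (x=0, y=1)
  north (north): (x=0, y=1) -> (x=0, y=0)
  south (south): (x=0, y=0) -> (x=0, y=1)
  north (north): (x=0, y=1) -> (x=0, y=0)
  north (north): (x=0, y=0) -> (x=0, y=4)
Final: (x=0, y=4)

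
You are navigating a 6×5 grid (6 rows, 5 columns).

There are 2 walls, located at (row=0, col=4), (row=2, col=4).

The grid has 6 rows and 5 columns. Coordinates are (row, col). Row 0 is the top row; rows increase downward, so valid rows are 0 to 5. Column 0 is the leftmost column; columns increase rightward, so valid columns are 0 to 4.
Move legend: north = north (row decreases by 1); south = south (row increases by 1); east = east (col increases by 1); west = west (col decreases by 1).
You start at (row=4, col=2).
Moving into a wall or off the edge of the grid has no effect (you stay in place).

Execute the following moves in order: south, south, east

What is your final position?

Start: (row=4, col=2)
  south (south): (row=4, col=2) -> (row=5, col=2)
  south (south): blocked, stay at (row=5, col=2)
  east (east): (row=5, col=2) -> (row=5, col=3)
Final: (row=5, col=3)

Answer: Final position: (row=5, col=3)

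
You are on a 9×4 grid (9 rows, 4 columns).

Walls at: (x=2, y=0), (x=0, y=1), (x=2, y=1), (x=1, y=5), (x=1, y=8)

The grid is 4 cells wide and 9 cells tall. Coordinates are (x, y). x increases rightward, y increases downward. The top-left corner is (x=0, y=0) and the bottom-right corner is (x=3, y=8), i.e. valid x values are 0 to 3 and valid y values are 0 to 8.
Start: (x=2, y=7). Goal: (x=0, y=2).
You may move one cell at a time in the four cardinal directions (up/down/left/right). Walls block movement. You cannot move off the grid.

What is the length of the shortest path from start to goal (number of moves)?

Answer: Shortest path length: 7

Derivation:
BFS from (x=2, y=7) until reaching (x=0, y=2):
  Distance 0: (x=2, y=7)
  Distance 1: (x=2, y=6), (x=1, y=7), (x=3, y=7), (x=2, y=8)
  Distance 2: (x=2, y=5), (x=1, y=6), (x=3, y=6), (x=0, y=7), (x=3, y=8)
  Distance 3: (x=2, y=4), (x=3, y=5), (x=0, y=6), (x=0, y=8)
  Distance 4: (x=2, y=3), (x=1, y=4), (x=3, y=4), (x=0, y=5)
  Distance 5: (x=2, y=2), (x=1, y=3), (x=3, y=3), (x=0, y=4)
  Distance 6: (x=1, y=2), (x=3, y=2), (x=0, y=3)
  Distance 7: (x=1, y=1), (x=3, y=1), (x=0, y=2)  <- goal reached here
One shortest path (7 moves): (x=2, y=7) -> (x=1, y=7) -> (x=0, y=7) -> (x=0, y=6) -> (x=0, y=5) -> (x=0, y=4) -> (x=0, y=3) -> (x=0, y=2)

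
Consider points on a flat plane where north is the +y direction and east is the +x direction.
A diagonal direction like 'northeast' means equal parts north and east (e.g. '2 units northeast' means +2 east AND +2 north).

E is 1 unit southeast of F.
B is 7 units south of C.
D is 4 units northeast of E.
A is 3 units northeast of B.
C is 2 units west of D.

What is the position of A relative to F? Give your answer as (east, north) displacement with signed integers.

Place F at the origin (east=0, north=0).
  E is 1 unit southeast of F: delta (east=+1, north=-1); E at (east=1, north=-1).
  D is 4 units northeast of E: delta (east=+4, north=+4); D at (east=5, north=3).
  C is 2 units west of D: delta (east=-2, north=+0); C at (east=3, north=3).
  B is 7 units south of C: delta (east=+0, north=-7); B at (east=3, north=-4).
  A is 3 units northeast of B: delta (east=+3, north=+3); A at (east=6, north=-1).
Therefore A relative to F: (east=6, north=-1).

Answer: A is at (east=6, north=-1) relative to F.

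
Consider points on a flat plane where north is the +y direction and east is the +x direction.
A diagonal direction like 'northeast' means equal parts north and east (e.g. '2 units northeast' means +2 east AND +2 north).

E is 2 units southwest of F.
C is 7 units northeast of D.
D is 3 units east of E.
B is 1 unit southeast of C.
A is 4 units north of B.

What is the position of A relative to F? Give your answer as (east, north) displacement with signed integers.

Place F at the origin (east=0, north=0).
  E is 2 units southwest of F: delta (east=-2, north=-2); E at (east=-2, north=-2).
  D is 3 units east of E: delta (east=+3, north=+0); D at (east=1, north=-2).
  C is 7 units northeast of D: delta (east=+7, north=+7); C at (east=8, north=5).
  B is 1 unit southeast of C: delta (east=+1, north=-1); B at (east=9, north=4).
  A is 4 units north of B: delta (east=+0, north=+4); A at (east=9, north=8).
Therefore A relative to F: (east=9, north=8).

Answer: A is at (east=9, north=8) relative to F.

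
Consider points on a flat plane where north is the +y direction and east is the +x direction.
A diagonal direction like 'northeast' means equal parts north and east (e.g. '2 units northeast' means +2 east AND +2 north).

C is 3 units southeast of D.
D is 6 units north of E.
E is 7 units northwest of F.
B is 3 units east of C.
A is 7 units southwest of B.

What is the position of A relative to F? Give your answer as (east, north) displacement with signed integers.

Place F at the origin (east=0, north=0).
  E is 7 units northwest of F: delta (east=-7, north=+7); E at (east=-7, north=7).
  D is 6 units north of E: delta (east=+0, north=+6); D at (east=-7, north=13).
  C is 3 units southeast of D: delta (east=+3, north=-3); C at (east=-4, north=10).
  B is 3 units east of C: delta (east=+3, north=+0); B at (east=-1, north=10).
  A is 7 units southwest of B: delta (east=-7, north=-7); A at (east=-8, north=3).
Therefore A relative to F: (east=-8, north=3).

Answer: A is at (east=-8, north=3) relative to F.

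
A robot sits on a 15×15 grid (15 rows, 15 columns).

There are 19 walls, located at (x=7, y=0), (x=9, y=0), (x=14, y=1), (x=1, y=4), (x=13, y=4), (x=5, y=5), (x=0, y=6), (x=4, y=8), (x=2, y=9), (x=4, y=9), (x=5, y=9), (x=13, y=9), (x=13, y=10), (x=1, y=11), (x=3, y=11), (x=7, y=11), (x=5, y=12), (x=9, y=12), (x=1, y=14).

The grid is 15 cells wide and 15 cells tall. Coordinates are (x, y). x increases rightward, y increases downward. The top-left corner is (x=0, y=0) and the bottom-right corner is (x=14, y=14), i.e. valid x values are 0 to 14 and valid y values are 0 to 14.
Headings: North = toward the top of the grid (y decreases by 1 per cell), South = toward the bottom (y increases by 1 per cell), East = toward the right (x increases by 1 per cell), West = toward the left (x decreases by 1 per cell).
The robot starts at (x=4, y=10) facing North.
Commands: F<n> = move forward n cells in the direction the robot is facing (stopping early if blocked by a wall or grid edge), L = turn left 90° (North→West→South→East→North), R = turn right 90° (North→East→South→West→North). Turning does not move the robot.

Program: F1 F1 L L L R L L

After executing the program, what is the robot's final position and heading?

Start: (x=4, y=10), facing North
  F1: move forward 0/1 (blocked), now at (x=4, y=10)
  F1: move forward 0/1 (blocked), now at (x=4, y=10)
  L: turn left, now facing West
  L: turn left, now facing South
  L: turn left, now facing East
  R: turn right, now facing South
  L: turn left, now facing East
  L: turn left, now facing North
Final: (x=4, y=10), facing North

Answer: Final position: (x=4, y=10), facing North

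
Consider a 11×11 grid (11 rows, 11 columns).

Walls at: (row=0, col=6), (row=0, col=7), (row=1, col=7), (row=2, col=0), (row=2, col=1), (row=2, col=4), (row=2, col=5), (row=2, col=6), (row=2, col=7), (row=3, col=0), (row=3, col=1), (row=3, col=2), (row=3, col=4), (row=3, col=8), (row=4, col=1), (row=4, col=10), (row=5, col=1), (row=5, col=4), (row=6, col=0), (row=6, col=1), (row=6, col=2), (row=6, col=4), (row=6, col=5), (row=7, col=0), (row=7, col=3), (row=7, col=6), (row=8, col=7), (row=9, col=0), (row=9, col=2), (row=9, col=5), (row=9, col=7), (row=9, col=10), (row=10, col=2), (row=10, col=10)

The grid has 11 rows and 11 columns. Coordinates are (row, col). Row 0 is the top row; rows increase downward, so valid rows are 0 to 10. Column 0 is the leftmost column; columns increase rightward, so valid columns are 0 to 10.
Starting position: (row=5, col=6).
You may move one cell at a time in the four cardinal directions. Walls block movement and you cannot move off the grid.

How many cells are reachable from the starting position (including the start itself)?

Answer: Reachable cells: 85

Derivation:
BFS flood-fill from (row=5, col=6):
  Distance 0: (row=5, col=6)
  Distance 1: (row=4, col=6), (row=5, col=5), (row=5, col=7), (row=6, col=6)
  Distance 2: (row=3, col=6), (row=4, col=5), (row=4, col=7), (row=5, col=8), (row=6, col=7)
  Distance 3: (row=3, col=5), (row=3, col=7), (row=4, col=4), (row=4, col=8), (row=5, col=9), (row=6, col=8), (row=7, col=7)
  Distance 4: (row=4, col=3), (row=4, col=9), (row=5, col=10), (row=6, col=9), (row=7, col=8)
  Distance 5: (row=3, col=3), (row=3, col=9), (row=4, col=2), (row=5, col=3), (row=6, col=10), (row=7, col=9), (row=8, col=8)
  Distance 6: (row=2, col=3), (row=2, col=9), (row=3, col=10), (row=5, col=2), (row=6, col=3), (row=7, col=10), (row=8, col=9), (row=9, col=8)
  Distance 7: (row=1, col=3), (row=1, col=9), (row=2, col=2), (row=2, col=8), (row=2, col=10), (row=8, col=10), (row=9, col=9), (row=10, col=8)
  Distance 8: (row=0, col=3), (row=0, col=9), (row=1, col=2), (row=1, col=4), (row=1, col=8), (row=1, col=10), (row=10, col=7), (row=10, col=9)
  Distance 9: (row=0, col=2), (row=0, col=4), (row=0, col=8), (row=0, col=10), (row=1, col=1), (row=1, col=5), (row=10, col=6)
  Distance 10: (row=0, col=1), (row=0, col=5), (row=1, col=0), (row=1, col=6), (row=9, col=6), (row=10, col=5)
  Distance 11: (row=0, col=0), (row=8, col=6), (row=10, col=4)
  Distance 12: (row=8, col=5), (row=9, col=4), (row=10, col=3)
  Distance 13: (row=7, col=5), (row=8, col=4), (row=9, col=3)
  Distance 14: (row=7, col=4), (row=8, col=3)
  Distance 15: (row=8, col=2)
  Distance 16: (row=7, col=2), (row=8, col=1)
  Distance 17: (row=7, col=1), (row=8, col=0), (row=9, col=1)
  Distance 18: (row=10, col=1)
  Distance 19: (row=10, col=0)
Total reachable: 85 (grid has 87 open cells total)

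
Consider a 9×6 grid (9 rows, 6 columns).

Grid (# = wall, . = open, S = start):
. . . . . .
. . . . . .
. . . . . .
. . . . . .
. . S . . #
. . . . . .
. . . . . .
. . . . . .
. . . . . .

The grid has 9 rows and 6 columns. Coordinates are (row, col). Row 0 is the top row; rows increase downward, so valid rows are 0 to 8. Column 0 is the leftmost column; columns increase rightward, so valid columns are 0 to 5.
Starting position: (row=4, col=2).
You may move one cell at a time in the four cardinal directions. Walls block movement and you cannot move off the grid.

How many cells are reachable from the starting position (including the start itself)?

BFS flood-fill from (row=4, col=2):
  Distance 0: (row=4, col=2)
  Distance 1: (row=3, col=2), (row=4, col=1), (row=4, col=3), (row=5, col=2)
  Distance 2: (row=2, col=2), (row=3, col=1), (row=3, col=3), (row=4, col=0), (row=4, col=4), (row=5, col=1), (row=5, col=3), (row=6, col=2)
  Distance 3: (row=1, col=2), (row=2, col=1), (row=2, col=3), (row=3, col=0), (row=3, col=4), (row=5, col=0), (row=5, col=4), (row=6, col=1), (row=6, col=3), (row=7, col=2)
  Distance 4: (row=0, col=2), (row=1, col=1), (row=1, col=3), (row=2, col=0), (row=2, col=4), (row=3, col=5), (row=5, col=5), (row=6, col=0), (row=6, col=4), (row=7, col=1), (row=7, col=3), (row=8, col=2)
  Distance 5: (row=0, col=1), (row=0, col=3), (row=1, col=0), (row=1, col=4), (row=2, col=5), (row=6, col=5), (row=7, col=0), (row=7, col=4), (row=8, col=1), (row=8, col=3)
  Distance 6: (row=0, col=0), (row=0, col=4), (row=1, col=5), (row=7, col=5), (row=8, col=0), (row=8, col=4)
  Distance 7: (row=0, col=5), (row=8, col=5)
Total reachable: 53 (grid has 53 open cells total)

Answer: Reachable cells: 53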